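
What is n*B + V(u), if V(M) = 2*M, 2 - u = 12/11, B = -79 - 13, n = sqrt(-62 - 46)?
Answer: 20/11 - 552*I*sqrt(3) ≈ 1.8182 - 956.09*I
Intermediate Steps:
n = 6*I*sqrt(3) (n = sqrt(-108) = 6*I*sqrt(3) ≈ 10.392*I)
B = -92
u = 10/11 (u = 2 - 12/11 = 10/11 ≈ 0.90909)
n*B + V(u) = (6*I*sqrt(3))*(-92) + 2*(10/11) = -552*I*sqrt(3) + 20/11 = 20/11 - 552*I*sqrt(3)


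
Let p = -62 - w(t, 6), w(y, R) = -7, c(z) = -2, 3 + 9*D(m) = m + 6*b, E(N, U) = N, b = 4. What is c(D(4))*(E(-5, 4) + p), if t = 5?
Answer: 120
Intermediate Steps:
D(m) = 7/3 + m/9 (D(m) = -⅓ + (m + 6*4)/9 = -⅓ + (m + 24)/9 = -⅓ + (24 + m)/9 = -⅓ + (8/3 + m/9) = 7/3 + m/9)
p = -55 (p = -62 - 1*(-7) = -62 + 7 = -55)
c(D(4))*(E(-5, 4) + p) = -2*(-5 - 55) = -2*(-60) = 120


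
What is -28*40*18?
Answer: -20160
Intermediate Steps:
-28*40*18 = -1120*18 = -20160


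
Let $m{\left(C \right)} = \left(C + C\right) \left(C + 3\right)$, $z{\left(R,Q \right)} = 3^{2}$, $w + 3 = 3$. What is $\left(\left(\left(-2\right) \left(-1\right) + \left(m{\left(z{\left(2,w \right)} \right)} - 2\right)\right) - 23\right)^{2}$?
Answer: $37249$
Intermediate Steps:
$w = 0$ ($w = -3 + 3 = 0$)
$z{\left(R,Q \right)} = 9$
$m{\left(C \right)} = 2 C \left(3 + C\right)$
$\left(\left(\left(-2\right) \left(-1\right) + \left(m{\left(z{\left(2,w \right)} \right)} - 2\right)\right) - 23\right)^{2} = \left(\left(\left(-2\right) \left(-1\right) + \left(2 \cdot 9 \left(3 + 9\right) - 2\right)\right) - 23\right)^{2} = \left(\left(2 - \left(2 - 216\right)\right) - 23\right)^{2} = \left(\left(2 + \left(216 - 2\right)\right) - 23\right)^{2} = \left(\left(2 + 214\right) - 23\right)^{2} = \left(216 - 23\right)^{2} = 193^{2} = 37249$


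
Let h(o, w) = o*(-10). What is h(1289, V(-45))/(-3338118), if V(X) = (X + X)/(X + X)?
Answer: 6445/1669059 ≈ 0.0038615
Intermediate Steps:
V(X) = 1 (V(X) = (2*X)/((2*X)) = (2*X)*(1/(2*X)) = 1)
h(o, w) = -10*o
h(1289, V(-45))/(-3338118) = -10*1289/(-3338118) = -12890*(-1/3338118) = 6445/1669059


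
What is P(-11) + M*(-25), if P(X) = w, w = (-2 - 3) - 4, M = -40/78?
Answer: 149/39 ≈ 3.8205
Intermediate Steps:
M = -20/39 (M = -40*1/78 = -20/39 ≈ -0.51282)
w = -9 (w = -5 - 4 = -9)
P(X) = -9
P(-11) + M*(-25) = -9 - 20/39*(-25) = -9 + 500/39 = 149/39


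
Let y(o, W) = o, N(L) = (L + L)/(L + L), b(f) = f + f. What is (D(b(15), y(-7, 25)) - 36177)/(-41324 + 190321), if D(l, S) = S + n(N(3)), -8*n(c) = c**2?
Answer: -289473/1191976 ≈ -0.24285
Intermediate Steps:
b(f) = 2*f
N(L) = 1 (N(L) = (2*L)/((2*L)) = (2*L)*(1/(2*L)) = 1)
n(c) = -c**2/8
D(l, S) = -1/8 + S (D(l, S) = S - 1/8*1**2 = S - 1/8*1 = S - 1/8 = -1/8 + S)
(D(b(15), y(-7, 25)) - 36177)/(-41324 + 190321) = ((-1/8 - 7) - 36177)/(-41324 + 190321) = (-57/8 - 36177)/148997 = -289473/8*1/148997 = -289473/1191976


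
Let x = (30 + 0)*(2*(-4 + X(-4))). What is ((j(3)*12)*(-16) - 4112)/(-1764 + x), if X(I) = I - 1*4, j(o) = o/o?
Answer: 1076/621 ≈ 1.7327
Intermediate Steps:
j(o) = 1
X(I) = -4 + I (X(I) = I - 4 = -4 + I)
x = -720 (x = (30 + 0)*(2*(-4 + (-4 - 4))) = 30*(2*(-4 - 8)) = 30*(2*(-12)) = 30*(-24) = -720)
((j(3)*12)*(-16) - 4112)/(-1764 + x) = ((1*12)*(-16) - 4112)/(-1764 - 720) = (12*(-16) - 4112)/(-2484) = (-192 - 4112)*(-1/2484) = -4304*(-1/2484) = 1076/621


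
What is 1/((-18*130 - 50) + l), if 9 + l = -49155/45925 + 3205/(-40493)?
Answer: -371928205/892683288403 ≈ -0.00041664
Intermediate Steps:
l = -3774878453/371928205 (l = -9 + (-49155/45925 + 3205/(-40493)) = -9 + (-49155*1/45925 + 3205*(-1/40493)) = -9 + (-9831/9185 - 3205/40493) = -9 - 427524608/371928205 = -3774878453/371928205 ≈ -10.149)
1/((-18*130 - 50) + l) = 1/((-18*130 - 50) - 3774878453/371928205) = 1/((-2340 - 50) - 3774878453/371928205) = 1/(-2390 - 3774878453/371928205) = 1/(-892683288403/371928205) = -371928205/892683288403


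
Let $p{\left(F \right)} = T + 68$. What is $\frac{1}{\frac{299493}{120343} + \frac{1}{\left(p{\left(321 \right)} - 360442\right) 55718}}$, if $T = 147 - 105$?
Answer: $\frac{142124929923704}{353700852037825} \approx 0.40182$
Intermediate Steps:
$T = 42$ ($T = 147 - 105 = 42$)
$p{\left(F \right)} = 110$ ($p{\left(F \right)} = 42 + 68 = 110$)
$\frac{1}{\frac{299493}{120343} + \frac{1}{\left(p{\left(321 \right)} - 360442\right) 55718}} = \frac{1}{\frac{299493}{120343} + \frac{1}{\left(110 - 360442\right) 55718}} = \frac{1}{299493 \cdot \frac{1}{120343} + \frac{1}{-360332} \cdot \frac{1}{55718}} = \frac{1}{\frac{299493}{120343} - \frac{1}{20076978376}} = \frac{1}{\frac{353700852037825}{142124929923704}} = \frac{142124929923704}{353700852037825}$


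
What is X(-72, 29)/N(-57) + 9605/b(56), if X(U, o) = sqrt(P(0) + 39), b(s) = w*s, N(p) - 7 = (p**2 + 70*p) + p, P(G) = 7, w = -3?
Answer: -9605/168 - sqrt(46)/791 ≈ -57.181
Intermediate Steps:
N(p) = 7 + p**2 + 71*p (N(p) = 7 + ((p**2 + 70*p) + p) = 7 + (p**2 + 71*p) = 7 + p**2 + 71*p)
b(s) = -3*s
X(U, o) = sqrt(46) (X(U, o) = sqrt(7 + 39) = sqrt(46))
X(-72, 29)/N(-57) + 9605/b(56) = sqrt(46)/(7 + (-57)**2 + 71*(-57)) + 9605/((-3*56)) = sqrt(46)/(7 + 3249 - 4047) + 9605/(-168) = sqrt(46)/(-791) + 9605*(-1/168) = sqrt(46)*(-1/791) - 9605/168 = -sqrt(46)/791 - 9605/168 = -9605/168 - sqrt(46)/791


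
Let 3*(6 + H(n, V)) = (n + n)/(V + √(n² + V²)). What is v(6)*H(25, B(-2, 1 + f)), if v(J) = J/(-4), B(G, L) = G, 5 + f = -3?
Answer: 223/25 - √629/25 ≈ 7.9168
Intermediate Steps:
f = -8 (f = -5 - 3 = -8)
H(n, V) = -6 + 2*n/(3*(V + √(V² + n²))) (H(n, V) = -6 + ((n + n)/(V + √(n² + V²)))/3 = -6 + ((2*n)/(V + √(V² + n²)))/3 = -6 + (2*n/(V + √(V² + n²)))/3 = -6 + 2*n/(3*(V + √(V² + n²))))
v(J) = -J/4 (v(J) = J*(-¼) = -J/4)
v(6)*H(25, B(-2, 1 + f)) = (-¼*6)*((-6*(-2) - 6*√((-2)² + 25²) + (⅔)*25)/(-2 + √((-2)² + 25²))) = -3*(12 - 6*√(4 + 625) + 50/3)/(2*(-2 + √(4 + 625))) = -3*(12 - 6*√629 + 50/3)/(2*(-2 + √629)) = -3*(86/3 - 6*√629)/(2*(-2 + √629))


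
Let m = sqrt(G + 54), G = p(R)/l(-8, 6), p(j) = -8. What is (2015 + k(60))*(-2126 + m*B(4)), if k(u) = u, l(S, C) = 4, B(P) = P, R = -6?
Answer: -4411450 + 16600*sqrt(13) ≈ -4.3516e+6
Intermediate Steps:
G = -2 (G = -8/4 = -8*1/4 = -2)
m = 2*sqrt(13) (m = sqrt(-2 + 54) = sqrt(52) = 2*sqrt(13) ≈ 7.2111)
(2015 + k(60))*(-2126 + m*B(4)) = (2015 + 60)*(-2126 + (2*sqrt(13))*4) = 2075*(-2126 + 8*sqrt(13)) = -4411450 + 16600*sqrt(13)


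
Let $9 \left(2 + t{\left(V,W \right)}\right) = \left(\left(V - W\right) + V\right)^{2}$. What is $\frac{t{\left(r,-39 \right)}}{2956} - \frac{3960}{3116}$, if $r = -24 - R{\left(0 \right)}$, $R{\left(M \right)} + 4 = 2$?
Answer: $- \frac{26332507}{20724516} \approx -1.2706$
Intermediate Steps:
$R{\left(M \right)} = -2$ ($R{\left(M \right)} = -4 + 2 = -2$)
$r = -22$ ($r = -24 - -2 = -24 + 2 = -22$)
$t{\left(V,W \right)} = -2 + \frac{\left(- W + 2 V\right)^{2}}{9}$ ($t{\left(V,W \right)} = -2 + \frac{\left(\left(V - W\right) + V\right)^{2}}{9} = -2 + \frac{\left(- W + 2 V\right)^{2}}{9}$)
$\frac{t{\left(r,-39 \right)}}{2956} - \frac{3960}{3116} = \frac{-2 + \frac{\left(\left(-1\right) \left(-39\right) + 2 \left(-22\right)\right)^{2}}{9}}{2956} - \frac{3960}{3116} = \left(-2 + \frac{\left(39 - 44\right)^{2}}{9}\right) \frac{1}{2956} - \frac{990}{779} = \left(-2 + \frac{\left(-5\right)^{2}}{9}\right) \frac{1}{2956} - \frac{990}{779} = \left(-2 + \frac{1}{9} \cdot 25\right) \frac{1}{2956} - \frac{990}{779} = \left(-2 + \frac{25}{9}\right) \frac{1}{2956} - \frac{990}{779} = \frac{7}{9} \cdot \frac{1}{2956} - \frac{990}{779} = \frac{7}{26604} - \frac{990}{779} = - \frac{26332507}{20724516}$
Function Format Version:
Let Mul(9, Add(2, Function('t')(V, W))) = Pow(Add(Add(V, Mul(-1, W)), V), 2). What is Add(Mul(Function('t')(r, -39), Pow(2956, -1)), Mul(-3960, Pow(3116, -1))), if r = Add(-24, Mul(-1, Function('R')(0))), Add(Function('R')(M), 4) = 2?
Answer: Rational(-26332507, 20724516) ≈ -1.2706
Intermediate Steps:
Function('R')(M) = -2 (Function('R')(M) = Add(-4, 2) = -2)
r = -22 (r = Add(-24, Mul(-1, -2)) = Add(-24, 2) = -22)
Function('t')(V, W) = Add(-2, Mul(Rational(1, 9), Pow(Add(Mul(-1, W), Mul(2, V)), 2))) (Function('t')(V, W) = Add(-2, Mul(Rational(1, 9), Pow(Add(Add(V, Mul(-1, W)), V), 2))) = Add(-2, Mul(Rational(1, 9), Pow(Add(Mul(-1, W), Mul(2, V)), 2))))
Add(Mul(Function('t')(r, -39), Pow(2956, -1)), Mul(-3960, Pow(3116, -1))) = Add(Mul(Add(-2, Mul(Rational(1, 9), Pow(Add(Mul(-1, -39), Mul(2, -22)), 2))), Pow(2956, -1)), Mul(-3960, Pow(3116, -1))) = Add(Mul(Add(-2, Mul(Rational(1, 9), Pow(Add(39, -44), 2))), Rational(1, 2956)), Mul(-3960, Rational(1, 3116))) = Add(Mul(Add(-2, Mul(Rational(1, 9), Pow(-5, 2))), Rational(1, 2956)), Rational(-990, 779)) = Add(Mul(Add(-2, Mul(Rational(1, 9), 25)), Rational(1, 2956)), Rational(-990, 779)) = Add(Mul(Add(-2, Rational(25, 9)), Rational(1, 2956)), Rational(-990, 779)) = Add(Mul(Rational(7, 9), Rational(1, 2956)), Rational(-990, 779)) = Add(Rational(7, 26604), Rational(-990, 779)) = Rational(-26332507, 20724516)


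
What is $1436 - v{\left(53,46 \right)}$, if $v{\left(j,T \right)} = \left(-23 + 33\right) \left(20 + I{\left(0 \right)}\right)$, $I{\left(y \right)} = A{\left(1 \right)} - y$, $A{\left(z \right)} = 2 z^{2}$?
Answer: $1216$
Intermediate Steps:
$I{\left(y \right)} = 2 - y$ ($I{\left(y \right)} = 2 \cdot 1^{2} - y = 2 \cdot 1 - y = 2 - y$)
$v{\left(j,T \right)} = 220$ ($v{\left(j,T \right)} = \left(-23 + 33\right) \left(20 + \left(2 - 0\right)\right) = 10 \left(20 + \left(2 + 0\right)\right) = 10 \left(20 + 2\right) = 10 \cdot 22 = 220$)
$1436 - v{\left(53,46 \right)} = 1436 - 220 = 1216$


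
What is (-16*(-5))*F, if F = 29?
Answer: 2320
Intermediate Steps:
(-16*(-5))*F = -16*(-5)*29 = 80*29 = 2320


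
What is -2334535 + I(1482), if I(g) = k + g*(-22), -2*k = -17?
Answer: -4734261/2 ≈ -2.3671e+6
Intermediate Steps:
k = 17/2 (k = -1/2*(-17) = 17/2 ≈ 8.5000)
I(g) = 17/2 - 22*g (I(g) = 17/2 + g*(-22) = 17/2 - 22*g)
-2334535 + I(1482) = -2334535 + (17/2 - 22*1482) = -2334535 + (17/2 - 32604) = -2334535 - 65191/2 = -4734261/2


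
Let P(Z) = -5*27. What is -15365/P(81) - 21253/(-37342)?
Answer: 115325797/1008234 ≈ 114.38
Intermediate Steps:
P(Z) = -135
-15365/P(81) - 21253/(-37342) = -15365/(-135) - 21253/(-37342) = -15365*(-1/135) - 21253*(-1/37342) = 3073/27 + 21253/37342 = 115325797/1008234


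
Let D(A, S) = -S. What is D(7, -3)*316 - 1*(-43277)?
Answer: 44225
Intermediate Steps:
D(7, -3)*316 - 1*(-43277) = -1*(-3)*316 - 1*(-43277) = 3*316 + 43277 = 948 + 43277 = 44225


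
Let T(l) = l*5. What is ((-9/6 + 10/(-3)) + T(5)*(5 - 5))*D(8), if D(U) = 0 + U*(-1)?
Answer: 116/3 ≈ 38.667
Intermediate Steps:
T(l) = 5*l
D(U) = -U (D(U) = 0 - U = -U)
((-9/6 + 10/(-3)) + T(5)*(5 - 5))*D(8) = ((-9/6 + 10/(-3)) + (5*5)*(5 - 5))*(-1*8) = ((-9*⅙ + 10*(-⅓)) + 25*0)*(-8) = ((-3/2 - 10/3) + 0)*(-8) = (-29/6 + 0)*(-8) = -29/6*(-8) = 116/3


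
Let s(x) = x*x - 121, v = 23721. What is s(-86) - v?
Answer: -16446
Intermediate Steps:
s(x) = -121 + x**2 (s(x) = x**2 - 121 = -121 + x**2)
s(-86) - v = (-121 + (-86)**2) - 1*23721 = (-121 + 7396) - 23721 = 7275 - 23721 = -16446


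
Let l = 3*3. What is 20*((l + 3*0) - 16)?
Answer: -140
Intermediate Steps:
l = 9
20*((l + 3*0) - 16) = 20*((9 + 3*0) - 16) = 20*((9 + 0) - 16) = 20*(9 - 16) = 20*(-7) = -140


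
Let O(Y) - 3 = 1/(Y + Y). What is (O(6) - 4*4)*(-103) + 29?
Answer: 16313/12 ≈ 1359.4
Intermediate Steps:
O(Y) = 3 + 1/(2*Y) (O(Y) = 3 + 1/(Y + Y) = 3 + 1/(2*Y))
(O(6) - 4*4)*(-103) + 29 = ((3 + (½)/6) - 4*4)*(-103) + 29 = ((3 + (½)*(⅙)) - 16)*(-103) + 29 = ((3 + 1/12) - 16)*(-103) + 29 = (37/12 - 16)*(-103) + 29 = -155/12*(-103) + 29 = 15965/12 + 29 = 16313/12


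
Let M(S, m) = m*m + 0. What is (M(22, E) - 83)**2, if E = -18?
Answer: 58081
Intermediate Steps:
M(S, m) = m**2 (M(S, m) = m**2 + 0 = m**2)
(M(22, E) - 83)**2 = ((-18)**2 - 83)**2 = (324 - 83)**2 = 241**2 = 58081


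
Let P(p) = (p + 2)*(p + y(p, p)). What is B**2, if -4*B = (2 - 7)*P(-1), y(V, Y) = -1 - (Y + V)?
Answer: 0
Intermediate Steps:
y(V, Y) = -1 - V - Y (y(V, Y) = -1 - (V + Y) = -1 + (-V - Y) = -1 - V - Y)
P(p) = (-1 - p)*(2 + p) (P(p) = (p + 2)*(p + (-1 - p - p)) = (2 + p)*(p + (-1 - 2*p)) = (2 + p)*(-1 - p) = (-1 - p)*(2 + p))
B = 0 (B = -(2 - 7)*(-2 - 1*(-1)**2 - 3*(-1))/4 = -(-5)*(-2 - 1*1 + 3)/4 = -(-5)*(-2 - 1 + 3)/4 = -(-5)*0/4 = -1/4*0 = 0)
B**2 = 0**2 = 0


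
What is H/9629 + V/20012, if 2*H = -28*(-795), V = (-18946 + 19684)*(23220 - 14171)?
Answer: 32263377729/96347774 ≈ 334.86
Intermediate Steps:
V = 6678162 (V = 738*9049 = 6678162)
H = 11130 (H = (-28*(-795))/2 = (½)*22260 = 11130)
H/9629 + V/20012 = 11130/9629 + 6678162/20012 = 11130*(1/9629) + 6678162*(1/20012) = 11130/9629 + 3339081/10006 = 32263377729/96347774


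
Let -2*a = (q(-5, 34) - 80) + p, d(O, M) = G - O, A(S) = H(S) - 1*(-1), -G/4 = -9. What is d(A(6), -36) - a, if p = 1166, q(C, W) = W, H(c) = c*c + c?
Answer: 553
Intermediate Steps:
H(c) = c + c² (H(c) = c² + c = c + c²)
G = 36 (G = -4*(-9) = 36)
A(S) = 1 + S*(1 + S) (A(S) = S*(1 + S) - 1*(-1) = S*(1 + S) + 1 = 1 + S*(1 + S))
d(O, M) = 36 - O
a = -560 (a = -((34 - 80) + 1166)/2 = -(-46 + 1166)/2 = -½*1120 = -560)
d(A(6), -36) - a = (36 - (1 + 6*(1 + 6))) - 1*(-560) = (36 - (1 + 6*7)) + 560 = (36 - (1 + 42)) + 560 = (36 - 1*43) + 560 = (36 - 43) + 560 = -7 + 560 = 553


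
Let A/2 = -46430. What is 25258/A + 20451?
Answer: 949527301/46430 ≈ 20451.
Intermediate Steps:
A = -92860 (A = 2*(-46430) = -92860)
25258/A + 20451 = 25258/(-92860) + 20451 = 25258*(-1/92860) + 20451 = -12629/46430 + 20451 = 949527301/46430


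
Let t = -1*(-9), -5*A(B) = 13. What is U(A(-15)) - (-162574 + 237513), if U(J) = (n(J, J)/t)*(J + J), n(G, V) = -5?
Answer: -674425/9 ≈ -74936.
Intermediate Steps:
A(B) = -13/5 (A(B) = -1/5*13 = -13/5)
t = 9
U(J) = -10*J/9 (U(J) = (-5/9)*(J + J) = (-5*1/9)*(2*J) = -10*J/9)
U(A(-15)) - (-162574 + 237513) = -10/9*(-13/5) - (-162574 + 237513) = 26/9 - 1*74939 = 26/9 - 74939 = -674425/9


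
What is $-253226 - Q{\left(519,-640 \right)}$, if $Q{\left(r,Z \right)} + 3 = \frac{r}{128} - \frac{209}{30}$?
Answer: $- \frac{486182569}{1920} \approx -2.5322 \cdot 10^{5}$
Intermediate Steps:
$Q{\left(r,Z \right)} = - \frac{299}{30} + \frac{r}{128}$ ($Q{\left(r,Z \right)} = -3 + \left(\frac{r}{128} - \frac{209}{30}\right) = -3 + \left(- \frac{209}{30} + \frac{r}{128}\right) = - \frac{299}{30} + \frac{r}{128}$)
$-253226 - Q{\left(519,-640 \right)} = -253226 - \left(- \frac{299}{30} + \frac{1}{128} \cdot 519\right) = -253226 - \left(- \frac{299}{30} + \frac{519}{128}\right) = -253226 - - \frac{11351}{1920} = -253226 + \frac{11351}{1920} = - \frac{486182569}{1920}$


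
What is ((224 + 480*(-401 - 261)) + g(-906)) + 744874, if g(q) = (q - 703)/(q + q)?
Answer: 774338065/1812 ≈ 4.2734e+5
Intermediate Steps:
g(q) = (-703 + q)/(2*q) (g(q) = (-703 + q)/((2*q)) = (-703 + q)*(1/(2*q)) = (-703 + q)/(2*q))
((224 + 480*(-401 - 261)) + g(-906)) + 744874 = ((224 + 480*(-401 - 261)) + (½)*(-703 - 906)/(-906)) + 744874 = ((224 + 480*(-662)) + (½)*(-1/906)*(-1609)) + 744874 = ((224 - 317760) + 1609/1812) + 744874 = (-317536 + 1609/1812) + 744874 = -575373623/1812 + 744874 = 774338065/1812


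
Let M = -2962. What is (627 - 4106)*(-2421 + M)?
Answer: 18727457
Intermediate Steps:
(627 - 4106)*(-2421 + M) = (627 - 4106)*(-2421 - 2962) = -3479*(-5383) = 18727457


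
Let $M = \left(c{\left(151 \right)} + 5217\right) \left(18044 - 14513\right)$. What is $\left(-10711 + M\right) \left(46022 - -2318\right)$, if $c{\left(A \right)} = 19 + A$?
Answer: $918981395240$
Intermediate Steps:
$M = 19021497$ ($M = \left(\left(19 + 151\right) + 5217\right) \left(18044 - 14513\right) = \left(170 + 5217\right) 3531 = 5387 \cdot 3531 = 19021497$)
$\left(-10711 + M\right) \left(46022 - -2318\right) = \left(-10711 + 19021497\right) \left(46022 - -2318\right) = 19010786 \left(46022 + 2318\right) = 19010786 \cdot 48340 = 918981395240$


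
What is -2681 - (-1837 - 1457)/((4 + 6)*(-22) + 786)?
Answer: -757076/283 ≈ -2675.2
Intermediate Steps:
-2681 - (-1837 - 1457)/((4 + 6)*(-22) + 786) = -2681 - (-3294)/(10*(-22) + 786) = -2681 - (-3294)/(-220 + 786) = -2681 - (-3294)/566 = -2681 - 1*(-1647/283) = -2681 + 1647/283 = -757076/283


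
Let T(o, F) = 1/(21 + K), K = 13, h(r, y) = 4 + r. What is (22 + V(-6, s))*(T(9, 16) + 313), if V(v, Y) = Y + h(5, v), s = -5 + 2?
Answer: 149002/17 ≈ 8764.8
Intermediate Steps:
s = -3
V(v, Y) = 9 + Y (V(v, Y) = Y + (4 + 5) = Y + 9 = 9 + Y)
T(o, F) = 1/34 (T(o, F) = 1/(21 + 13) = 1/34)
(22 + V(-6, s))*(T(9, 16) + 313) = (22 + (9 - 3))*(1/34 + 313) = (22 + 6)*(10643/34) = 28*(10643/34) = 149002/17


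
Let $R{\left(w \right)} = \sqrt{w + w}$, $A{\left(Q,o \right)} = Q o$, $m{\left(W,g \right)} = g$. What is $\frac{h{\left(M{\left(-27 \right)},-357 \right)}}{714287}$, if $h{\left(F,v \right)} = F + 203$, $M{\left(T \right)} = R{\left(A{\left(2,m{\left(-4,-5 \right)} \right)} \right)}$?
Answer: $\frac{29}{102041} + \frac{2 i \sqrt{5}}{714287} \approx 0.0002842 + 6.261 \cdot 10^{-6} i$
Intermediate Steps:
$R{\left(w \right)} = \sqrt{2} \sqrt{w}$ ($R{\left(w \right)} = \sqrt{2 w} = \sqrt{2} \sqrt{w}$)
$M{\left(T \right)} = 2 i \sqrt{5}$ ($M{\left(T \right)} = \sqrt{2} \sqrt{2 \left(-5\right)} = \sqrt{2} \sqrt{-10} = \sqrt{2} i \sqrt{10} = 2 i \sqrt{5}$)
$h{\left(F,v \right)} = 203 + F$
$\frac{h{\left(M{\left(-27 \right)},-357 \right)}}{714287} = \frac{203 + 2 i \sqrt{5}}{714287} = \left(203 + 2 i \sqrt{5}\right) \frac{1}{714287} = \frac{29}{102041} + \frac{2 i \sqrt{5}}{714287}$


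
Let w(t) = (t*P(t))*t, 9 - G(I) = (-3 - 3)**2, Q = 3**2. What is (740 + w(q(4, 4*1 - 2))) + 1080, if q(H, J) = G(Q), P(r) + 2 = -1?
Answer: -367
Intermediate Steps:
P(r) = -3 (P(r) = -2 - 1 = -3)
Q = 9
G(I) = -27 (G(I) = 9 - (-3 - 3)**2 = 9 - 1*(-6)**2 = 9 - 1*36 = 9 - 36 = -27)
q(H, J) = -27
w(t) = -3*t**2 (w(t) = (t*(-3))*t = (-3*t)*t = -3*t**2)
(740 + w(q(4, 4*1 - 2))) + 1080 = (740 - 3*(-27)**2) + 1080 = (740 - 3*729) + 1080 = (740 - 2187) + 1080 = -1447 + 1080 = -367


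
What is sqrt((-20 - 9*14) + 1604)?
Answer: 27*sqrt(2) ≈ 38.184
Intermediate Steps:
sqrt((-20 - 9*14) + 1604) = sqrt((-20 - 126) + 1604) = sqrt(-146 + 1604) = sqrt(1458) = 27*sqrt(2)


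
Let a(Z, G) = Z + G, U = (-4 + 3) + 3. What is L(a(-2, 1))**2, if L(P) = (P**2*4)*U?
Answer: 64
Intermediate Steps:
U = 2 (U = -1 + 3 = 2)
a(Z, G) = G + Z
L(P) = 8*P**2 (L(P) = (P**2*4)*2 = (4*P**2)*2 = 8*P**2)
L(a(-2, 1))**2 = (8*(1 - 2)**2)**2 = (8*(-1)**2)**2 = (8*1)**2 = 8**2 = 64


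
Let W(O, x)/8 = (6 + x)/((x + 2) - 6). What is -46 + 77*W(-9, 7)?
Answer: 7870/3 ≈ 2623.3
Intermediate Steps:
W(O, x) = 8*(6 + x)/(-4 + x) (W(O, x) = 8*((6 + x)/((x + 2) - 6)) = 8*((6 + x)/((2 + x) - 6)) = 8*((6 + x)/(-4 + x)) = 8*(6 + x)/(-4 + x))
-46 + 77*W(-9, 7) = -46 + 77*(8*(6 + 7)/(-4 + 7)) = -46 + 77*(8*13/3) = -46 + 77*(8*(1/3)*13) = -46 + 77*(104/3) = -46 + 8008/3 = 7870/3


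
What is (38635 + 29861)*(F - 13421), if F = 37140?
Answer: 1624656624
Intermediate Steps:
(38635 + 29861)*(F - 13421) = (38635 + 29861)*(37140 - 13421) = 68496*23719 = 1624656624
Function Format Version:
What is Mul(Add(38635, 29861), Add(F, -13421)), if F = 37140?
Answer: 1624656624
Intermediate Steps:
Mul(Add(38635, 29861), Add(F, -13421)) = Mul(Add(38635, 29861), Add(37140, -13421)) = Mul(68496, 23719) = 1624656624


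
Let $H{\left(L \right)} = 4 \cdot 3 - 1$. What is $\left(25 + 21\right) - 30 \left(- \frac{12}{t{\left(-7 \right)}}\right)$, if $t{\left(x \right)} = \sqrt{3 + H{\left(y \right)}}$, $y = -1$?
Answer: $46 + \frac{180 \sqrt{14}}{7} \approx 142.21$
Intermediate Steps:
$H{\left(L \right)} = 11$ ($H{\left(L \right)} = 12 - 1 = 11$)
$t{\left(x \right)} = \sqrt{14}$ ($t{\left(x \right)} = \sqrt{3 + 11} = \sqrt{14}$)
$\left(25 + 21\right) - 30 \left(- \frac{12}{t{\left(-7 \right)}}\right) = \left(25 + 21\right) - 30 \left(- \frac{12}{\sqrt{14}}\right) = 46 - 30 \left(- 12 \frac{\sqrt{14}}{14}\right) = 46 - 30 \left(- \frac{6 \sqrt{14}}{7}\right) = 46 + \frac{180 \sqrt{14}}{7}$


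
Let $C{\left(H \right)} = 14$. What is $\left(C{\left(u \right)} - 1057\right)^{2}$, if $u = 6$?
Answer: $1087849$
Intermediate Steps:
$\left(C{\left(u \right)} - 1057\right)^{2} = \left(14 - 1057\right)^{2} = \left(-1043\right)^{2} = 1087849$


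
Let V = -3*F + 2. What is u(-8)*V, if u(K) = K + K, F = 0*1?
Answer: -32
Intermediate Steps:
F = 0
u(K) = 2*K
V = 2 (V = -3*0 + 2 = 0 + 2 = 2)
u(-8)*V = (2*(-8))*2 = -16*2 = -32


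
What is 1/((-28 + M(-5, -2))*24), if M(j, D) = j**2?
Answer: -1/72 ≈ -0.013889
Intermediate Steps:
1/((-28 + M(-5, -2))*24) = 1/((-28 + (-5)**2)*24) = 1/((-28 + 25)*24) = 1/(-3*24) = 1/(-72) = -1/72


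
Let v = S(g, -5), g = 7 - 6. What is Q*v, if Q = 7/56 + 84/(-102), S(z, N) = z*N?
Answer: 475/136 ≈ 3.4926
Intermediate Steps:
g = 1
S(z, N) = N*z
v = -5 (v = -5*1 = -5)
Q = -95/136 (Q = 7*(1/56) + 84*(-1/102) = ⅛ - 14/17 = -95/136 ≈ -0.69853)
Q*v = -95/136*(-5) = 475/136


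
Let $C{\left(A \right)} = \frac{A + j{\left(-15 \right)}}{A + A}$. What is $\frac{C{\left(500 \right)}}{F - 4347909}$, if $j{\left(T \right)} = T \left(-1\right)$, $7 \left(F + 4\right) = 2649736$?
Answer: $- \frac{721}{5557131000} \approx -1.2974 \cdot 10^{-7}$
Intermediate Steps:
$F = \frac{2649708}{7}$ ($F = -4 + \frac{1}{7} \cdot 2649736 = -4 + \frac{2649736}{7} = \frac{2649708}{7} \approx 3.7853 \cdot 10^{5}$)
$j{\left(T \right)} = - T$
$C{\left(A \right)} = \frac{15 + A}{2 A}$ ($C{\left(A \right)} = \frac{A - -15}{A + A} = \frac{A + 15}{2 A} = \left(15 + A\right) \frac{1}{2 A} = \frac{15 + A}{2 A}$)
$\frac{C{\left(500 \right)}}{F - 4347909} = \frac{\frac{1}{2} \cdot \frac{1}{500} \left(15 + 500\right)}{\frac{2649708}{7} - 4347909} = \frac{\frac{1}{2} \cdot \frac{1}{500} \cdot 515}{- \frac{27785655}{7}} = \frac{103}{200} \left(- \frac{7}{27785655}\right) = - \frac{721}{5557131000}$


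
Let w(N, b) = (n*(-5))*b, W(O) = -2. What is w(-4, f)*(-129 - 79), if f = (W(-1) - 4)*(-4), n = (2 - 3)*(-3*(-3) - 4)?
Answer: -124800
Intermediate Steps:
n = -5 (n = -(9 - 4) = -1*5 = -5)
f = 24 (f = (-2 - 4)*(-4) = -6*(-4) = 24)
w(N, b) = 25*b (w(N, b) = (-5*(-5))*b = 25*b)
w(-4, f)*(-129 - 79) = (25*24)*(-129 - 79) = 600*(-208) = -124800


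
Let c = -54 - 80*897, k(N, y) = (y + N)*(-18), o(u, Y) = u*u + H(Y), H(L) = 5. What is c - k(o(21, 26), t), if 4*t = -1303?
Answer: -139299/2 ≈ -69650.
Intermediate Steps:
t = -1303/4 (t = (¼)*(-1303) = -1303/4 ≈ -325.75)
o(u, Y) = 5 + u² (o(u, Y) = u*u + 5 = u² + 5 = 5 + u²)
k(N, y) = -18*N - 18*y (k(N, y) = (N + y)*(-18) = -18*N - 18*y)
c = -71814 (c = -54 - 71760 = -71814)
c - k(o(21, 26), t) = -71814 - (-18*(5 + 21²) - 18*(-1303/4)) = -71814 - (-18*(5 + 441) + 11727/2) = -71814 - (-18*446 + 11727/2) = -71814 - (-8028 + 11727/2) = -71814 - 1*(-4329/2) = -71814 + 4329/2 = -139299/2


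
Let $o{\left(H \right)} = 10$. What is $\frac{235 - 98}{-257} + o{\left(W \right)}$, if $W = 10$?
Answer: $\frac{2433}{257} \approx 9.4669$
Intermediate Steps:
$\frac{235 - 98}{-257} + o{\left(W \right)} = \frac{235 - 98}{-257} + 10 = \left(235 - 98\right) \left(- \frac{1}{257}\right) + 10 = 137 \left(- \frac{1}{257}\right) + 10 = - \frac{137}{257} + 10 = \frac{2433}{257}$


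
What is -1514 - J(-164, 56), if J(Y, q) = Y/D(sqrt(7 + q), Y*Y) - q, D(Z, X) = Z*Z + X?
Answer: -39306058/26959 ≈ -1458.0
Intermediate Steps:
D(Z, X) = X + Z**2 (D(Z, X) = Z**2 + X = X + Z**2)
J(Y, q) = -q + Y/(7 + q + Y**2) (J(Y, q) = Y/(Y*Y + (sqrt(7 + q))**2) - q = Y/(Y**2 + (7 + q)) - q = Y/(7 + q + Y**2) - q = -q + Y/(7 + q + Y**2))
-1514 - J(-164, 56) = -1514 - (-164 - 1*56*(7 + 56 + (-164)**2))/(7 + 56 + (-164)**2) = -1514 - (-164 - 1*56*(7 + 56 + 26896))/(7 + 56 + 26896) = -1514 - (-164 - 1*56*26959)/26959 = -1514 - (-164 - 1509704)/26959 = -1514 - (-1509868)/26959 = -1514 - 1*(-1509868/26959) = -1514 + 1509868/26959 = -39306058/26959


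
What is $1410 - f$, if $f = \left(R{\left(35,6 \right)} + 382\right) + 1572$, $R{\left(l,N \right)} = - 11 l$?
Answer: $-159$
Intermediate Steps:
$f = 1569$ ($f = \left(\left(-11\right) 35 + 382\right) + 1572 = \left(-385 + 382\right) + 1572 = -3 + 1572 = 1569$)
$1410 - f = 1410 - 1569 = -159$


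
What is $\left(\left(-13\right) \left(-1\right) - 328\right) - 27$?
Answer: $-342$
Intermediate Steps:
$\left(\left(-13\right) \left(-1\right) - 328\right) - 27 = \left(13 - 328\right) - 27 = -315 - 27 = -342$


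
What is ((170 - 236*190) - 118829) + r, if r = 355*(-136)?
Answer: -211779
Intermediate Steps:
r = -48280
((170 - 236*190) - 118829) + r = ((170 - 236*190) - 118829) - 48280 = ((170 - 44840) - 118829) - 48280 = (-44670 - 118829) - 48280 = -163499 - 48280 = -211779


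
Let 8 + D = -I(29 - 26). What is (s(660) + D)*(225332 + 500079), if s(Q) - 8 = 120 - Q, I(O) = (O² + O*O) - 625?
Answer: 48602537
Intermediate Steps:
I(O) = -625 + 2*O² (I(O) = (O² + O²) - 625 = 2*O² - 625 = -625 + 2*O²)
s(Q) = 128 - Q (s(Q) = 8 + (120 - Q) = 128 - Q)
D = 599 (D = -8 - (-625 + 2*(29 - 26)²) = -8 - (-625 + 2*3²) = -8 - (-625 + 2*9) = -8 - (-625 + 18) = -8 - 1*(-607) = -8 + 607 = 599)
(s(660) + D)*(225332 + 500079) = ((128 - 1*660) + 599)*(225332 + 500079) = ((128 - 660) + 599)*725411 = (-532 + 599)*725411 = 67*725411 = 48602537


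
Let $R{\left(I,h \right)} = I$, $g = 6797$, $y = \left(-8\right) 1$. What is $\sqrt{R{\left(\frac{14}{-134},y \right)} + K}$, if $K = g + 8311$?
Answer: $\frac{\sqrt{67819343}}{67} \approx 122.91$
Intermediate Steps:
$y = -8$
$K = 15108$ ($K = 6797 + 8311 = 15108$)
$\sqrt{R{\left(\frac{14}{-134},y \right)} + K} = \sqrt{\frac{14}{-134} + 15108} = \sqrt{14 \left(- \frac{1}{134}\right) + 15108} = \sqrt{- \frac{7}{67} + 15108} = \sqrt{\frac{1012229}{67}} = \frac{\sqrt{67819343}}{67}$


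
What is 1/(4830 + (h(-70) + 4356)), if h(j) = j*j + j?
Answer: 1/14016 ≈ 7.1347e-5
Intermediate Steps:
h(j) = j + j**2 (h(j) = j**2 + j = j + j**2)
1/(4830 + (h(-70) + 4356)) = 1/(4830 + (-70*(1 - 70) + 4356)) = 1/(4830 + (-70*(-69) + 4356)) = 1/(4830 + (4830 + 4356)) = 1/(4830 + 9186) = 1/14016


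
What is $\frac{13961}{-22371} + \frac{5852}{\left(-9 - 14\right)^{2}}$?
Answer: $\frac{123529723}{11834259} \approx 10.438$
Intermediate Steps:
$\frac{13961}{-22371} + \frac{5852}{\left(-9 - 14\right)^{2}} = 13961 \left(- \frac{1}{22371}\right) + \frac{5852}{\left(-23\right)^{2}} = - \frac{13961}{22371} + \frac{5852}{529} = \frac{123529723}{11834259}$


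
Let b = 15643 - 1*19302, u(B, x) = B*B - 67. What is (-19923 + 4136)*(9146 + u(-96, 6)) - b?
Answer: -288819506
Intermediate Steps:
u(B, x) = -67 + B² (u(B, x) = B² - 67 = -67 + B²)
b = -3659 (b = 15643 - 19302 = -3659)
(-19923 + 4136)*(9146 + u(-96, 6)) - b = (-19923 + 4136)*(9146 + (-67 + (-96)²)) - 1*(-3659) = -15787*(9146 + (-67 + 9216)) + 3659 = -15787*(9146 + 9149) + 3659 = -15787*18295 + 3659 = -288823165 + 3659 = -288819506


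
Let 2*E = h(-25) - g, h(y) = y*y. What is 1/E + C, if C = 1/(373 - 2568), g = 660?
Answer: -177/3073 ≈ -0.057598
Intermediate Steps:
h(y) = y**2
E = -35/2 (E = ((-25)**2 - 1*660)/2 = (625 - 660)/2 = (1/2)*(-35) = -35/2 ≈ -17.500)
C = -1/2195 (C = 1/(-2195) = -1/2195 ≈ -0.00045558)
1/E + C = 1/(-35/2) - 1/2195 = -2/35 - 1/2195 = -177/3073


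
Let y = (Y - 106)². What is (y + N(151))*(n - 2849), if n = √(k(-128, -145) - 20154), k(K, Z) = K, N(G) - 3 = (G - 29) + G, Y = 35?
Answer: -15148133 + 5317*I*√20282 ≈ -1.5148e+7 + 7.5722e+5*I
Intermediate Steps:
N(G) = -26 + 2*G (N(G) = 3 + ((G - 29) + G) = 3 + ((-29 + G) + G) = 3 + (-29 + 2*G) = -26 + 2*G)
n = I*√20282 (n = √(-128 - 20154) = √(-20282) = I*√20282 ≈ 142.41*I)
y = 5041 (y = (35 - 106)² = (-71)² = 5041)
(y + N(151))*(n - 2849) = (5041 + (-26 + 2*151))*(I*√20282 - 2849) = (5041 + (-26 + 302))*(-2849 + I*√20282) = (5041 + 276)*(-2849 + I*√20282) = 5317*(-2849 + I*√20282) = -15148133 + 5317*I*√20282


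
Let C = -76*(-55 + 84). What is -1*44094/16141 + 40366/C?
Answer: -374365391/17787382 ≈ -21.047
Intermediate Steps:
C = -2204 (C = -76*29 = -2204)
-1*44094/16141 + 40366/C = -1*44094/16141 + 40366/(-2204) = -44094*1/16141 + 40366*(-1/2204) = -44094/16141 - 20183/1102 = -374365391/17787382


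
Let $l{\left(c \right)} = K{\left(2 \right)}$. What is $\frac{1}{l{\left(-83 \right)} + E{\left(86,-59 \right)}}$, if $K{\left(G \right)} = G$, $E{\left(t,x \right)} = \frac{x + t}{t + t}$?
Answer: $\frac{172}{371} \approx 0.46361$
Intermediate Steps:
$E{\left(t,x \right)} = \frac{t + x}{2 t}$
$l{\left(c \right)} = 2$
$\frac{1}{l{\left(-83 \right)} + E{\left(86,-59 \right)}} = \frac{1}{2 + \frac{86 - 59}{2 \cdot 86}} = \frac{1}{2 + \frac{1}{2} \cdot \frac{1}{86} \cdot 27} = \frac{1}{2 + \frac{27}{172}} = \frac{1}{\frac{371}{172}} = \frac{172}{371}$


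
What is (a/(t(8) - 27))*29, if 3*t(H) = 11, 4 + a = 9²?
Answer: -957/10 ≈ -95.700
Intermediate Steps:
a = 77 (a = -4 + 9² = -4 + 81 = 77)
t(H) = 11/3 (t(H) = (⅓)*11 = 11/3)
(a/(t(8) - 27))*29 = (77/(11/3 - 27))*29 = (77/(-70/3))*29 = (77*(-3/70))*29 = -33/10*29 = -957/10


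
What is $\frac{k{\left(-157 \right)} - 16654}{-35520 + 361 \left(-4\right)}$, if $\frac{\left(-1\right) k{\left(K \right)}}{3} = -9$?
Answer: $\frac{16627}{36964} \approx 0.44982$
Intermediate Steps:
$k{\left(K \right)} = 27$ ($k{\left(K \right)} = \left(-3\right) \left(-9\right) = 27$)
$\frac{k{\left(-157 \right)} - 16654}{-35520 + 361 \left(-4\right)} = \frac{27 - 16654}{-35520 + 361 \left(-4\right)} = - \frac{16627}{-35520 - 1444} = - \frac{16627}{-36964} = \left(-16627\right) \left(- \frac{1}{36964}\right) = \frac{16627}{36964}$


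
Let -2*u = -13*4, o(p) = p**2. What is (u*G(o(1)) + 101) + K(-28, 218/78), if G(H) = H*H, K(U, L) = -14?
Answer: 113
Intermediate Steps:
u = 26 (u = -(-13)*4/2 = -1/2*(-52) = 26)
G(H) = H**2
(u*G(o(1)) + 101) + K(-28, 218/78) = (26*(1**2)**2 + 101) - 14 = (26*1**2 + 101) - 14 = (26*1 + 101) - 14 = (26 + 101) - 14 = 127 - 14 = 113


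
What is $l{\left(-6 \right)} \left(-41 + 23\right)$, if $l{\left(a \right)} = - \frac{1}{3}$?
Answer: $6$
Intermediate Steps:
$l{\left(a \right)} = - \frac{1}{3}$ ($l{\left(a \right)} = \left(-1\right) \frac{1}{3} = - \frac{1}{3}$)
$l{\left(-6 \right)} \left(-41 + 23\right) = - \frac{-41 + 23}{3} = \left(- \frac{1}{3}\right) \left(-18\right) = 6$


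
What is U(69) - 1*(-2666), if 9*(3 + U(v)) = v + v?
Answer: 8035/3 ≈ 2678.3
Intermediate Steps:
U(v) = -3 + 2*v/9 (U(v) = -3 + (v + v)/9 = -3 + (2*v)/9 = -3 + 2*v/9)
U(69) - 1*(-2666) = (-3 + (2/9)*69) - 1*(-2666) = (-3 + 46/3) + 2666 = 37/3 + 2666 = 8035/3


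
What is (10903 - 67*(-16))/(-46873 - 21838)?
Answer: -11975/68711 ≈ -0.17428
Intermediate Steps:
(10903 - 67*(-16))/(-46873 - 21838) = (10903 + 1072)/(-68711) = 11975*(-1/68711) = -11975/68711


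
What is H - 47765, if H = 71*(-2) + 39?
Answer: -47868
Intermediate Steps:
H = -103 (H = -142 + 39 = -103)
H - 47765 = -103 - 47765 = -47868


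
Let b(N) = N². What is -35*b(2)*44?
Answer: -6160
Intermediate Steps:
-35*b(2)*44 = -35*2²*44 = -35*4*44 = -140*44 = -6160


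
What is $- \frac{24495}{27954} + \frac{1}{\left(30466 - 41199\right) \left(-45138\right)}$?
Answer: $- \frac{109879614947}{125395989527} \approx -0.87626$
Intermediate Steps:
$- \frac{24495}{27954} + \frac{1}{\left(30466 - 41199\right) \left(-45138\right)} = \left(-24495\right) \frac{1}{27954} + \frac{1}{-10733} \left(- \frac{1}{45138}\right) = - \frac{8165}{9318} - - \frac{1}{484466154} = - \frac{8165}{9318} + \frac{1}{484466154} = - \frac{109879614947}{125395989527}$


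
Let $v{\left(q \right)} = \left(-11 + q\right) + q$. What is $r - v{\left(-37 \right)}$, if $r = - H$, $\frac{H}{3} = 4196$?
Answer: $-12503$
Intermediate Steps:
$H = 12588$ ($H = 3 \cdot 4196 = 12588$)
$v{\left(q \right)} = -11 + 2 q$
$r = -12588$ ($r = \left(-1\right) 12588 = -12588$)
$r - v{\left(-37 \right)} = -12588 - \left(-11 + 2 \left(-37\right)\right) = -12588 - \left(-11 - 74\right) = -12588 - -85 = -12588 + 85 = -12503$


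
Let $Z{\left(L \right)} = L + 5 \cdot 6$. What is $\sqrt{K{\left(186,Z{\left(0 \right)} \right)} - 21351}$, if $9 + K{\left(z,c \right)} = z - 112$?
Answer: $i \sqrt{21286} \approx 145.9 i$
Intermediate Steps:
$Z{\left(L \right)} = 30 + L$ ($Z{\left(L \right)} = L + 30 = 30 + L$)
$K{\left(z,c \right)} = -121 + z$ ($K{\left(z,c \right)} = -9 + \left(z - 112\right) = -9 + \left(-112 + z\right) = -121 + z$)
$\sqrt{K{\left(186,Z{\left(0 \right)} \right)} - 21351} = \sqrt{\left(-121 + 186\right) - 21351} = \sqrt{65 - 21351} = \sqrt{-21286} = i \sqrt{21286}$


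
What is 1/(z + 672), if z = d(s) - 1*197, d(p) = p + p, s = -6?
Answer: 1/463 ≈ 0.0021598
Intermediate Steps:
d(p) = 2*p
z = -209 (z = 2*(-6) - 1*197 = -12 - 197 = -209)
1/(z + 672) = 1/(-209 + 672) = 1/463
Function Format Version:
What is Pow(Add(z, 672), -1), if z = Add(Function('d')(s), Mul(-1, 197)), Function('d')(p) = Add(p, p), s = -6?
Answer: Rational(1, 463) ≈ 0.0021598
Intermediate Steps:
Function('d')(p) = Mul(2, p)
z = -209 (z = Add(Mul(2, -6), Mul(-1, 197)) = Add(-12, -197) = -209)
Pow(Add(z, 672), -1) = Pow(Add(-209, 672), -1) = Pow(463, -1) = Rational(1, 463)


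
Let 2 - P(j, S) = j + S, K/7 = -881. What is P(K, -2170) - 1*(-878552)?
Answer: 886891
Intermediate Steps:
K = -6167 (K = 7*(-881) = -6167)
P(j, S) = 2 - S - j (P(j, S) = 2 - (j + S) = 2 - (S + j) = 2 + (-S - j) = 2 - S - j)
P(K, -2170) - 1*(-878552) = (2 - 1*(-2170) - 1*(-6167)) - 1*(-878552) = (2 + 2170 + 6167) + 878552 = 8339 + 878552 = 886891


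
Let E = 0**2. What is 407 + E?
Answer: 407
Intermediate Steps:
E = 0
407 + E = 407 + 0 = 407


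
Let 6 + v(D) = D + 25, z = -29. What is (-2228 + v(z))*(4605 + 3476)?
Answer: -18085278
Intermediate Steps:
v(D) = 19 + D (v(D) = -6 + (D + 25) = -6 + (25 + D) = 19 + D)
(-2228 + v(z))*(4605 + 3476) = (-2228 + (19 - 29))*(4605 + 3476) = (-2228 - 10)*8081 = -2238*8081 = -18085278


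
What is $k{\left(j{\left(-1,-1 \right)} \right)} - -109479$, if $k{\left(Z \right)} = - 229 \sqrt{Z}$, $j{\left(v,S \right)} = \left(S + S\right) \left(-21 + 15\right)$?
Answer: $109479 - 458 \sqrt{3} \approx 1.0869 \cdot 10^{5}$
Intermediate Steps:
$j{\left(v,S \right)} = - 12 S$ ($j{\left(v,S \right)} = 2 S \left(-6\right) = - 12 S$)
$k{\left(j{\left(-1,-1 \right)} \right)} - -109479 = - 229 \sqrt{\left(-12\right) \left(-1\right)} - -109479 = - 229 \sqrt{12} + 109479 = - 229 \cdot 2 \sqrt{3} + 109479 = - 458 \sqrt{3} + 109479 = 109479 - 458 \sqrt{3}$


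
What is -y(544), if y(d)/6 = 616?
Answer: -3696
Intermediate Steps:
y(d) = 3696 (y(d) = 6*616 = 3696)
-y(544) = -1*3696 = -3696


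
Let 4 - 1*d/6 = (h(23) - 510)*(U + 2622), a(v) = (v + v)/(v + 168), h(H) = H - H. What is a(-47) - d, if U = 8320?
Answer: -4051387918/121 ≈ -3.3483e+7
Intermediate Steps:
h(H) = 0
a(v) = 2*v/(168 + v) (a(v) = (2*v)/(168 + v) = 2*v/(168 + v))
d = 33482544 (d = 24 - 6*(0 - 510)*(8320 + 2622) = 24 - (-3060)*10942 = 24 - 6*(-5580420) = 24 + 33482520 = 33482544)
a(-47) - d = 2*(-47)/(168 - 47) - 1*33482544 = 2*(-47)/121 - 33482544 = 2*(-47)*(1/121) - 33482544 = -94/121 - 33482544 = -4051387918/121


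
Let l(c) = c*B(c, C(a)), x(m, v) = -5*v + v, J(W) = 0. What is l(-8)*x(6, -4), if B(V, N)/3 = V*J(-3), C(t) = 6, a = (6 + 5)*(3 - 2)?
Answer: 0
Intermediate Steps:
a = 11 (a = 11*1 = 11)
B(V, N) = 0 (B(V, N) = 3*(V*0) = 3*0 = 0)
x(m, v) = -4*v
l(c) = 0 (l(c) = c*0 = 0)
l(-8)*x(6, -4) = 0*(-4*(-4)) = 0*16 = 0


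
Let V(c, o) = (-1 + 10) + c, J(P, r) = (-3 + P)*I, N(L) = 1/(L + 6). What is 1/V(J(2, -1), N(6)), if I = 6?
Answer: 1/3 ≈ 0.33333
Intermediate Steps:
N(L) = 1/(6 + L)
J(P, r) = -18 + 6*P (J(P, r) = (-3 + P)*6 = -18 + 6*P)
V(c, o) = 9 + c
1/V(J(2, -1), N(6)) = 1/(9 + (-18 + 6*2)) = 1/(9 + (-18 + 12)) = 1/(9 - 6) = 1/3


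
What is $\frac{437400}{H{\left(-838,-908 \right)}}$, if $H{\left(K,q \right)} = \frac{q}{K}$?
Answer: $\frac{91635300}{227} \approx 4.0368 \cdot 10^{5}$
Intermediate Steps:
$\frac{437400}{H{\left(-838,-908 \right)}} = \frac{437400}{\left(-908\right) \frac{1}{-838}} = \frac{437400}{\left(-908\right) \left(- \frac{1}{838}\right)} = \frac{437400}{\frac{454}{419}} = 437400 \cdot \frac{419}{454} = \frac{91635300}{227}$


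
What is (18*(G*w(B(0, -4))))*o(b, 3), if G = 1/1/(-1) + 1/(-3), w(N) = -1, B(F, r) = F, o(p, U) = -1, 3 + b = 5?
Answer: -24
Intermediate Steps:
b = 2 (b = -3 + 5 = 2)
G = -4/3 (G = 1/(-1) + 1*(-⅓) = 1*(-1) - ⅓ = -1 - ⅓ = -4/3 ≈ -1.3333)
(18*(G*w(B(0, -4))))*o(b, 3) = (18*(-4/3*(-1)))*(-1) = (18*(4/3))*(-1) = 24*(-1) = -24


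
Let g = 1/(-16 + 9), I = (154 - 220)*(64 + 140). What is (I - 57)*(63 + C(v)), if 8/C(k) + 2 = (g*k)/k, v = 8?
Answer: -4006723/5 ≈ -8.0135e+5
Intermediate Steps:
I = -13464 (I = -66*204 = -13464)
g = -⅐ (g = 1/(-7) = -⅐ ≈ -0.14286)
C(k) = -56/15 (C(k) = 8/(-2 + (-k/7)/k) = 8/(-2 - ⅐) = 8/(-15/7) = 8*(-7/15) = -56/15)
(I - 57)*(63 + C(v)) = (-13464 - 57)*(63 - 56/15) = -13521*889/15 = -4006723/5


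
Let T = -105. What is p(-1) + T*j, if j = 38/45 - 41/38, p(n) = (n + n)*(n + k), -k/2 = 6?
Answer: 5771/114 ≈ 50.623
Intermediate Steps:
k = -12 (k = -2*6 = -12)
p(n) = 2*n*(-12 + n) (p(n) = (n + n)*(n - 12) = (2*n)*(-12 + n) = 2*n*(-12 + n))
j = -401/1710 (j = 38*(1/45) - 41*1/38 = 38/45 - 41/38 = -401/1710 ≈ -0.23450)
p(-1) + T*j = 2*(-1)*(-12 - 1) - 105*(-401/1710) = 2*(-1)*(-13) + 2807/114 = 26 + 2807/114 = 5771/114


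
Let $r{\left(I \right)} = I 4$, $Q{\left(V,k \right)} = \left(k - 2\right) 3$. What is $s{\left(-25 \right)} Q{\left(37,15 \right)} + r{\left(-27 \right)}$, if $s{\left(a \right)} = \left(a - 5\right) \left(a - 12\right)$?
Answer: $43182$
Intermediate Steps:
$s{\left(a \right)} = \left(-12 + a\right) \left(-5 + a\right)$ ($s{\left(a \right)} = \left(-5 + a\right) \left(-12 + a\right) = \left(-12 + a\right) \left(-5 + a\right)$)
$Q{\left(V,k \right)} = -6 + 3 k$ ($Q{\left(V,k \right)} = \left(k - 2\right) 3 = \left(-2 + k\right) 3 = -6 + 3 k$)
$r{\left(I \right)} = 4 I$
$s{\left(-25 \right)} Q{\left(37,15 \right)} + r{\left(-27 \right)} = \left(60 + \left(-25\right)^{2} - -425\right) \left(-6 + 3 \cdot 15\right) + 4 \left(-27\right) = \left(60 + 625 + 425\right) \left(-6 + 45\right) - 108 = 1110 \cdot 39 - 108 = 43290 - 108 = 43182$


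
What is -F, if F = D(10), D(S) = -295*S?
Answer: 2950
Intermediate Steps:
F = -2950 (F = -295*10 = -2950)
-F = -1*(-2950) = 2950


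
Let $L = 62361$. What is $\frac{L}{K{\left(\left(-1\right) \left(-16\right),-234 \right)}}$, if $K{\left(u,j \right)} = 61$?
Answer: $\frac{62361}{61} \approx 1022.3$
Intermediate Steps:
$\frac{L}{K{\left(\left(-1\right) \left(-16\right),-234 \right)}} = \frac{62361}{61}$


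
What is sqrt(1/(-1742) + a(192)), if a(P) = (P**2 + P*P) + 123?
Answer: sqrt(224105584222)/1742 ≈ 271.76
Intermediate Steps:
a(P) = 123 + 2*P**2 (a(P) = (P**2 + P**2) + 123 = 2*P**2 + 123 = 123 + 2*P**2)
sqrt(1/(-1742) + a(192)) = sqrt(1/(-1742) + (123 + 2*192**2)) = sqrt(-1/1742 + (123 + 2*36864)) = sqrt(-1/1742 + (123 + 73728)) = sqrt(-1/1742 + 73851) = sqrt(128648441/1742) = sqrt(224105584222)/1742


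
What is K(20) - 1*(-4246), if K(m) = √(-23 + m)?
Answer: 4246 + I*√3 ≈ 4246.0 + 1.732*I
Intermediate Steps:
K(20) - 1*(-4246) = √(-23 + 20) - 1*(-4246) = √(-3) + 4246 = I*√3 + 4246 = 4246 + I*√3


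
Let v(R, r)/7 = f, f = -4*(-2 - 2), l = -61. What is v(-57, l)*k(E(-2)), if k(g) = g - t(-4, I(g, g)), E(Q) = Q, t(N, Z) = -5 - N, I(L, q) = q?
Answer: -112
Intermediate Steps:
f = 16 (f = -4*(-4) = 16)
v(R, r) = 112 (v(R, r) = 7*16 = 112)
k(g) = 1 + g (k(g) = g - (-5 - 1*(-4)) = g - (-5 + 4) = g - 1*(-1) = g + 1 = 1 + g)
v(-57, l)*k(E(-2)) = 112*(1 - 2) = 112*(-1) = -112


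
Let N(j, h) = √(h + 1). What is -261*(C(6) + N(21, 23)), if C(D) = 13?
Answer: -3393 - 522*√6 ≈ -4671.6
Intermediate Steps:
N(j, h) = √(1 + h)
-261*(C(6) + N(21, 23)) = -261*(13 + √(1 + 23)) = -261*(13 + √24) = -261*(13 + 2*√6) = -3393 - 522*√6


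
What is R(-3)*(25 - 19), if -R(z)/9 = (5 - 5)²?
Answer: 0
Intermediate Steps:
R(z) = 0 (R(z) = -9*(5 - 5)² = -9*0² = -9*0 = 0)
R(-3)*(25 - 19) = 0*(25 - 19) = 0*6 = 0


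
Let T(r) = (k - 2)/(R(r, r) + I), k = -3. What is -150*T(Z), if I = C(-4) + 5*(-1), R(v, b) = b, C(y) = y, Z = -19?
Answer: -375/14 ≈ -26.786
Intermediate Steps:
I = -9 (I = -4 + 5*(-1) = -4 - 5 = -9)
T(r) = -5/(-9 + r) (T(r) = (-3 - 2)/(r - 9) = -5/(-9 + r))
-150*T(Z) = -(-750)/(-9 - 19) = -(-750)/(-28) = -(-750)*(-1)/28 = -150*5/28 = -375/14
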